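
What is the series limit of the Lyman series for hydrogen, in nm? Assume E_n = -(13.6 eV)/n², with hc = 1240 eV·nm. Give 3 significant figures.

The Lyman series has lower level n_f = 1; the series limit corresponds to n_i → ∞.
ΔE_max = 13.6 × 1 / 1² = 13.60 eV.
λ_min = 1240 / 13.60 = 91.2 nm.

91.2 nm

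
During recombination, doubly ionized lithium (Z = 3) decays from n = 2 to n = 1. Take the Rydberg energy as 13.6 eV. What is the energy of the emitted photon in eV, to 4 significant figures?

91.80 eV

The Bohr energies scale as Z², so for Z = 3: E_n = −122.4/n² eV.
E_2 = −122.4/4 = −30.60 eV and E_1 = −122.4/1 = −122.4 eV.
The photon energy is |E_2 − E_1| = 91.80 eV.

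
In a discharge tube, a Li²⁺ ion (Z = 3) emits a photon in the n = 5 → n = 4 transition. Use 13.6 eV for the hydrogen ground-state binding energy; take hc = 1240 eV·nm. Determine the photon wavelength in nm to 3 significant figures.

For Z = 3 the level energies scale as Z², so the effective Rydberg energy is 13.6 × 9 = 122.4 eV.
ΔE = 122.4 × (1/4² − 1/5²) = 122.4 × 0.02250 = 2.754 eV.
λ = hc/ΔE = 1240 / 2.754 = 450 nm.

450 nm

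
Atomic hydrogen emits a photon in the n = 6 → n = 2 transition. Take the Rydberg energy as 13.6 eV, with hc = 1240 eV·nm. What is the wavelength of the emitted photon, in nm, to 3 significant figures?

410 nm

ΔE = 13.60 × (1/2² − 1/6²) = 13.60 × 0.2222 = 3.022 eV.
λ = hc/ΔE = 1240 / 3.022 = 410 nm.
This line belongs to the Balmer series.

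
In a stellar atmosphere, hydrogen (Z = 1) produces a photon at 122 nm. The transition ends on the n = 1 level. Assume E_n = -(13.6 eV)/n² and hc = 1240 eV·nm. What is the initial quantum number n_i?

n_i = 2

The photon energy is ΔE = hc/λ = 1240 / 122 = 10.16 eV.
With Z = 1, ΔE = 13.60 × (1/n_f² − 1/n_i²), so 1/n_f² − 1/n_i² = 0.7473.
With n_f = 1: 1/n_i² = 1/1 − 0.7473 = 0.2527, so n_i ≈ 1.99.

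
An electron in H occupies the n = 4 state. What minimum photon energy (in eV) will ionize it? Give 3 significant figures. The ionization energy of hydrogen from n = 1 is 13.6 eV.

E_4 = −13.60/16 = −0.850 eV, so ionization (to E = 0) requires 0.850 eV.

0.850 eV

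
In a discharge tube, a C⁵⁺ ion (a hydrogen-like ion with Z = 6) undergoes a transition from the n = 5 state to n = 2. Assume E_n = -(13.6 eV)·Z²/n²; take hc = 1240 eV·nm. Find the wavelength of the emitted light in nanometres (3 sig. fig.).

For Z = 6 the level energies scale as Z², so the effective Rydberg energy is 13.6 × 36 = 489.6 eV.
ΔE = 489.6 × (1/2² − 1/5²) = 489.6 × 0.2100 = 102.8 eV.
λ = hc/ΔE = 1240 / 102.8 = 12.1 nm.

12.1 nm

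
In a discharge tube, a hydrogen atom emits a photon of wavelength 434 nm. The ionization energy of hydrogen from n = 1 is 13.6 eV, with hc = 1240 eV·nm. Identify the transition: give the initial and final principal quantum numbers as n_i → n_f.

The photon energy is ΔE = hc/λ = 1240 / 434 = 2.857 eV.
With Z = 1, ΔE = 13.60 × (1/n_f² − 1/n_i²), so 1/n_f² − 1/n_i² = 0.2101.
Trying n_f = 2 gives 1/n_i² = 0.03992, i.e. n_i ≈ 5; this pair matches.

n_i = 5, n_f = 2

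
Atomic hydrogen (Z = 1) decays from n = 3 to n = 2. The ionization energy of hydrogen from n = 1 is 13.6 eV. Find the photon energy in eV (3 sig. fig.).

E_3 = −13.60/9 = −1.511 eV and E_2 = −13.60/4 = −3.400 eV.
The photon energy is |E_3 − E_2| = 1.89 eV.

1.89 eV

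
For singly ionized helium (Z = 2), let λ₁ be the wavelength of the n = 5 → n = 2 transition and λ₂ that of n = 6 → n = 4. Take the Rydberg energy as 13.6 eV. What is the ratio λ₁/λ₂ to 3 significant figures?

0.165

λ ∝ 1/ΔE ∝ 1/(1/n_f² − 1/n_i²), and the Z² and hc factors cancel in the ratio.
λ₁/λ₂ = (1/4² − 1/6²)/(1/2² − 1/5²) = 0.03472/0.2100 = 0.165.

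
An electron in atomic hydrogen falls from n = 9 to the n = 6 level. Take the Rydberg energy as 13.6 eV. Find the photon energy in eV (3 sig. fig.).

0.210 eV

E_9 = −13.60/81 = −0.1679 eV and E_6 = −13.60/36 = −0.3778 eV.
The photon energy is |E_9 − E_6| = 0.210 eV.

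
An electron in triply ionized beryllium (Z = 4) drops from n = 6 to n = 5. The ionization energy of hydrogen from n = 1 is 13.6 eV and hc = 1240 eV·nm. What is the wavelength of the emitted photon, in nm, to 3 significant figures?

466 nm

For Z = 4 the level energies scale as Z², so the effective Rydberg energy is 13.6 × 16 = 217.6 eV.
ΔE = 217.6 × (1/5² − 1/6²) = 217.6 × 0.01222 = 2.660 eV.
λ = hc/ΔE = 1240 / 2.660 = 466 nm.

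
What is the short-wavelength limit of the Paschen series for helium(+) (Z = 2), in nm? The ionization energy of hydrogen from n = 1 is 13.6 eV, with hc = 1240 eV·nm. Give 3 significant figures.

The Paschen series has lower level n_f = 3; the series limit corresponds to n_i → ∞.
ΔE_max = 13.6 × 4 / 3² = 6.044 eV.
λ_min = 1240 / 6.044 = 205 nm.

205 nm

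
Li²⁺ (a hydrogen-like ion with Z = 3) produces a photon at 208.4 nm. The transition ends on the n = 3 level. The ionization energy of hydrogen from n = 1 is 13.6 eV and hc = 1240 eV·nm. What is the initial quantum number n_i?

The photon energy is ΔE = hc/λ = 1240 / 208.4 = 5.950 eV.
With Z = 3, ΔE = 122.4 × (1/n_f² − 1/n_i²), so 1/n_f² − 1/n_i² = 0.04861.
With n_f = 3: 1/n_i² = 1/9 − 0.04861 = 0.06250, so n_i ≈ 4.00.

n_i = 4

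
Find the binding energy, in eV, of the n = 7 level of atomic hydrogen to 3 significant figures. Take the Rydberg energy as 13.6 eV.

E_7 = −13.60/49 = −0.278 eV, so ionization (to E = 0) requires 0.278 eV.

0.278 eV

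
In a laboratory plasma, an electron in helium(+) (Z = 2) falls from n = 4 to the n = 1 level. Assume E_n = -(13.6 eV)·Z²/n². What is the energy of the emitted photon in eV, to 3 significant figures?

The Bohr energies scale as Z², so for Z = 2: E_n = −54.40/n² eV.
E_4 = −54.40/16 = −3.400 eV and E_1 = −54.40/1 = −54.40 eV.
The photon energy is |E_4 − E_1| = 51.0 eV.

51.0 eV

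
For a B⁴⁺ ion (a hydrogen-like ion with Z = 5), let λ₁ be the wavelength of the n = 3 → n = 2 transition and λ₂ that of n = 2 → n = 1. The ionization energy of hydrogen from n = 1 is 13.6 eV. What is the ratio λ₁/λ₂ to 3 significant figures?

λ ∝ 1/ΔE ∝ 1/(1/n_f² − 1/n_i²), and the Z² and hc factors cancel in the ratio.
λ₁/λ₂ = (1/1² − 1/2²)/(1/2² − 1/3²) = 0.7500/0.1389 = 5.40.

5.40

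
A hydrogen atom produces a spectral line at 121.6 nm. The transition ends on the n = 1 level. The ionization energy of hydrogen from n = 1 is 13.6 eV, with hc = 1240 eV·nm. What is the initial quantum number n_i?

The photon energy is ΔE = hc/λ = 1240 / 121.6 = 10.20 eV.
With Z = 1, ΔE = 13.60 × (1/n_f² − 1/n_i²), so 1/n_f² − 1/n_i² = 0.7498.
With n_f = 1: 1/n_i² = 1/1 − 0.7498 = 0.2502, so n_i ≈ 2.00.

n_i = 2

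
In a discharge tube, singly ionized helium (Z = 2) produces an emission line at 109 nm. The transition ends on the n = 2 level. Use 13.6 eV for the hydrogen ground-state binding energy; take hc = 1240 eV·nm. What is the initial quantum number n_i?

n_i = 5

The photon energy is ΔE = hc/λ = 1240 / 109 = 11.38 eV.
With Z = 2, ΔE = 54.40 × (1/n_f² − 1/n_i²), so 1/n_f² − 1/n_i² = 0.2091.
With n_f = 2: 1/n_i² = 1/4 − 0.2091 = 0.04088, so n_i ≈ 4.95.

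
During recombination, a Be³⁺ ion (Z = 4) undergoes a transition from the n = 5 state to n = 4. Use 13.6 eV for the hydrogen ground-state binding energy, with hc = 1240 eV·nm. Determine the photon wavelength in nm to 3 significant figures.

For Z = 4 the level energies scale as Z², so the effective Rydberg energy is 13.6 × 16 = 217.6 eV.
ΔE = 217.6 × (1/4² − 1/5²) = 217.6 × 0.02250 = 4.896 eV.
λ = hc/ΔE = 1240 / 4.896 = 253 nm.

253 nm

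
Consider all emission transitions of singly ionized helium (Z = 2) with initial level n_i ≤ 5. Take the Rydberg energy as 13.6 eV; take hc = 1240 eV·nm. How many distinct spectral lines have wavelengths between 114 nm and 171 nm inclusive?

2

Enumerate all n_i → n_f pairs with 1 ≤ n_f < n_i ≤ 5 and compute λ = 1240 / [13.6·4·(1/n_f² − 1/n_i²)].
Lines falling in [114, 171] nm: 4→2 (121.6 nm), 3→2 (164.1 nm).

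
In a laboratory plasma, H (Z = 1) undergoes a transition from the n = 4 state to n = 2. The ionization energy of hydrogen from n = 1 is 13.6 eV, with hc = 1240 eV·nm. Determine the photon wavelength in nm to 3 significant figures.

486 nm

ΔE = 13.60 × (1/2² − 1/4²) = 13.60 × 0.1875 = 2.550 eV.
λ = hc/ΔE = 1240 / 2.550 = 486 nm.
This line belongs to the Balmer series.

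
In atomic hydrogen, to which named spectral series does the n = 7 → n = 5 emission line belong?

Pfund

The series is set by the lower level: n_f = 5 is the Pfund series.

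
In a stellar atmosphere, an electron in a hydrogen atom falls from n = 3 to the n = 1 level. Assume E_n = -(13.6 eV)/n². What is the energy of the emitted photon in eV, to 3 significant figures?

12.1 eV

E_3 = −13.60/9 = −1.511 eV and E_1 = −13.60/1 = −13.60 eV.
The photon energy is |E_3 − E_1| = 12.1 eV.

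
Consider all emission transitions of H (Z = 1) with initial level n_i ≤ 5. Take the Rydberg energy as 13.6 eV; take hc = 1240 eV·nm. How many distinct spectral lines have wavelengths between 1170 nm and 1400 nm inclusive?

Enumerate all n_i → n_f pairs with 1 ≤ n_f < n_i ≤ 5 and compute λ = 1240 / [13.6·1·(1/n_f² − 1/n_i²)].
Lines falling in [1170, 1400] nm: 5→3 (1282 nm).

1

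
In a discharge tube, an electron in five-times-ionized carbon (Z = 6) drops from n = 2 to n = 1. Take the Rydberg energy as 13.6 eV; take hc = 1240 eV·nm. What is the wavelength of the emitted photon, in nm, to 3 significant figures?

For Z = 6 the level energies scale as Z², so the effective Rydberg energy is 13.6 × 36 = 489.6 eV.
ΔE = 489.6 × (1/1² − 1/2²) = 489.6 × 0.7500 = 367.2 eV.
λ = hc/ΔE = 1240 / 367.2 = 3.38 nm.

3.38 nm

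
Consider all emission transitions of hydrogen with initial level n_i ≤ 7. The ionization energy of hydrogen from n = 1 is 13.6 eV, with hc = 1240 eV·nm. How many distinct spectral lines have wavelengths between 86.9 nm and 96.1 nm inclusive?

3

Enumerate all n_i → n_f pairs with 1 ≤ n_f < n_i ≤ 7 and compute λ = 1240 / [13.6·1·(1/n_f² − 1/n_i²)].
Lines falling in [86.9, 96.1] nm: 7→1 (93.08 nm), 6→1 (93.78 nm), 5→1 (94.98 nm).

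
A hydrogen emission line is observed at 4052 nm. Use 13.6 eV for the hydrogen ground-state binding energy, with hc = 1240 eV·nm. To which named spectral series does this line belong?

ΔE = 1240/4052 = 0.3060 eV.
This matches 13.6 × (1/4² − 1/5²), so n_f = 4: the Brackett series.

Brackett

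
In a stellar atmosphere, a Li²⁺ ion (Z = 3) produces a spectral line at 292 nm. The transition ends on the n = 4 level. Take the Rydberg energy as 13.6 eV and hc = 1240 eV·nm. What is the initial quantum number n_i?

The photon energy is ΔE = hc/λ = 1240 / 292 = 4.247 eV.
With Z = 3, ΔE = 122.4 × (1/n_f² − 1/n_i²), so 1/n_f² − 1/n_i² = 0.03469.
With n_f = 4: 1/n_i² = 1/16 − 0.03469 = 0.02781, so n_i ≈ 6.00.

n_i = 6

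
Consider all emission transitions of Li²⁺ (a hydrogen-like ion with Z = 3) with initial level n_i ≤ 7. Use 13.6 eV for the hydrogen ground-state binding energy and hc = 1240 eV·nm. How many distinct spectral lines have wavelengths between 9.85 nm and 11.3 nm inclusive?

4

Enumerate all n_i → n_f pairs with 1 ≤ n_f < n_i ≤ 7 and compute λ = 1240 / [13.6·9·(1/n_f² − 1/n_i²)].
Lines falling in [9.85, 11.3] nm: 7→1 (10.34 nm), 6→1 (10.42 nm), 5→1 (10.55 nm), 4→1 (10.81 nm).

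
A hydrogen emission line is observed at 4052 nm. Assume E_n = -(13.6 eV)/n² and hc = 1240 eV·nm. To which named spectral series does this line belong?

ΔE = 1240/4052 = 0.3060 eV.
This matches 13.6 × (1/4² − 1/5²), so n_f = 4: the Brackett series.

Brackett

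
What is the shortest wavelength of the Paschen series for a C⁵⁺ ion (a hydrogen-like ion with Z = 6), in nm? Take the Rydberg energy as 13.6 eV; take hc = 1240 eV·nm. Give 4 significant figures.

22.79 nm

The Paschen series has lower level n_f = 3; the series limit corresponds to n_i → ∞.
ΔE_max = 13.6 × 36 / 3² = 54.40 eV.
λ_min = 1240 / 54.40 = 22.79 nm.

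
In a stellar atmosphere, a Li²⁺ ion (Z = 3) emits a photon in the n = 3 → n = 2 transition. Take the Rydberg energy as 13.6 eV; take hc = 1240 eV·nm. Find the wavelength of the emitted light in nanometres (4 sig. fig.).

72.94 nm

For Z = 3 the level energies scale as Z², so the effective Rydberg energy is 13.6 × 9 = 122.4 eV.
ΔE = 122.4 × (1/2² − 1/3²) = 122.4 × 0.1389 = 17.00 eV.
λ = hc/ΔE = 1240 / 17.00 = 72.94 nm.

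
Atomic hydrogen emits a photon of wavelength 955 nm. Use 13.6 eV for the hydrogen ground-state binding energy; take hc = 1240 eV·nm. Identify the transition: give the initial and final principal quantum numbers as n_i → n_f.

The photon energy is ΔE = hc/λ = 1240 / 955 = 1.298 eV.
With Z = 1, ΔE = 13.60 × (1/n_f² − 1/n_i²), so 1/n_f² − 1/n_i² = 0.09547.
Trying n_f = 3 gives 1/n_i² = 0.01564, i.e. n_i ≈ 8; this pair matches.

n_i = 8, n_f = 3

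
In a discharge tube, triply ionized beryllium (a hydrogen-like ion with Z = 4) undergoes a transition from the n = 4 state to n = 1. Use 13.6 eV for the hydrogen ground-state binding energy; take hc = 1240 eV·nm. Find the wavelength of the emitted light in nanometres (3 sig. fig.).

For Z = 4 the level energies scale as Z², so the effective Rydberg energy is 13.6 × 16 = 217.6 eV.
ΔE = 217.6 × (1/1² − 1/4²) = 217.6 × 0.9375 = 204.0 eV.
λ = hc/ΔE = 1240 / 204.0 = 6.08 nm.

6.08 nm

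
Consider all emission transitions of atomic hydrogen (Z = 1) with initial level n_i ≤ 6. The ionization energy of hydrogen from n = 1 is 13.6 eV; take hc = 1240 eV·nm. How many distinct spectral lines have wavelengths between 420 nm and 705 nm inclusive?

Enumerate all n_i → n_f pairs with 1 ≤ n_f < n_i ≤ 6 and compute λ = 1240 / [13.6·1·(1/n_f² − 1/n_i²)].
Lines falling in [420, 705] nm: 5→2 (434.2 nm), 4→2 (486.3 nm), 3→2 (656.5 nm).

3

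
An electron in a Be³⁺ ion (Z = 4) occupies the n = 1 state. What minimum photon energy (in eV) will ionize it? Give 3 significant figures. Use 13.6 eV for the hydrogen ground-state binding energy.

E_n = −13.6 Z²/n² = −217.6/n² eV for Z = 4.
E_1 = −217.6/1 = −218 eV, so ionization (to E = 0) requires 218 eV.

218 eV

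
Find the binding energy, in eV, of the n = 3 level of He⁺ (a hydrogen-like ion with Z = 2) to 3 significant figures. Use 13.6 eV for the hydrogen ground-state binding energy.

6.04 eV

E_n = −13.6 Z²/n² = −54.40/n² eV for Z = 2.
E_3 = −54.40/9 = −6.04 eV, so ionization (to E = 0) requires 6.04 eV.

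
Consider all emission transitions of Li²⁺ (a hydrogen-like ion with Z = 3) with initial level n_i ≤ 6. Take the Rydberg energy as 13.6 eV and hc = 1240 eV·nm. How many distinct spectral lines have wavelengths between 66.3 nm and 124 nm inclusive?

Enumerate all n_i → n_f pairs with 1 ≤ n_f < n_i ≤ 6 and compute λ = 1240 / [13.6·9·(1/n_f² − 1/n_i²)].
Lines falling in [66.3, 124] nm: 3→2 (72.94 nm), 6→3 (121.6 nm).

2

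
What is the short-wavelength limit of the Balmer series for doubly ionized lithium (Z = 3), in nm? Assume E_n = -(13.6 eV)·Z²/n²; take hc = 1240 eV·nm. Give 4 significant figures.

The Balmer series has lower level n_f = 2; the series limit corresponds to n_i → ∞.
ΔE_max = 13.6 × 9 / 2² = 30.60 eV.
λ_min = 1240 / 30.60 = 40.52 nm.

40.52 nm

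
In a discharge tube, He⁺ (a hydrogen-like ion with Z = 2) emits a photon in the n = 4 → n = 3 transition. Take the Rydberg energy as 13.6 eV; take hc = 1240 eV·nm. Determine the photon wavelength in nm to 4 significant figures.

For Z = 2 the level energies scale as Z², so the effective Rydberg energy is 13.6 × 4 = 54.40 eV.
ΔE = 54.40 × (1/3² − 1/4²) = 54.40 × 0.04861 = 2.644 eV.
λ = hc/ΔE = 1240 / 2.644 = 468.9 nm.

468.9 nm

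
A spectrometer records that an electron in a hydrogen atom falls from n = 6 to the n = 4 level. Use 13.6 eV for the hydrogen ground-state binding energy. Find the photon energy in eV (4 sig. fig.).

0.4722 eV

E_6 = −13.60/36 = −0.3778 eV and E_4 = −13.60/16 = −0.8500 eV.
The photon energy is |E_6 − E_4| = 0.4722 eV.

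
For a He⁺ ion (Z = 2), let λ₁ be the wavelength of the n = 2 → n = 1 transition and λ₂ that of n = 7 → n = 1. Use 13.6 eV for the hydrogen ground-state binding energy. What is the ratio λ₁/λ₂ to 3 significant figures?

λ ∝ 1/ΔE ∝ 1/(1/n_f² − 1/n_i²), and the Z² and hc factors cancel in the ratio.
λ₁/λ₂ = (1/1² − 1/7²)/(1/1² − 1/2²) = 0.9796/0.7500 = 1.31.

1.31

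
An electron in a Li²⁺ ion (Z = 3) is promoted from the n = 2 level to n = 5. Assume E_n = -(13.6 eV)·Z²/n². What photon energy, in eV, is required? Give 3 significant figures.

25.7 eV

The Bohr energies scale as Z², so for Z = 3: E_n = −122.4/n² eV.
E_5 = −122.4/25 = −4.896 eV and E_2 = −122.4/4 = −30.60 eV.
The photon energy is |E_5 − E_2| = 25.7 eV.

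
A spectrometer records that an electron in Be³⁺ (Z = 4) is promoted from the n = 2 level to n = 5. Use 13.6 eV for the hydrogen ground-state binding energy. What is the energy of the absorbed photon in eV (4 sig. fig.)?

45.70 eV

The Bohr energies scale as Z², so for Z = 4: E_n = −217.6/n² eV.
E_5 = −217.6/25 = −8.704 eV and E_2 = −217.6/4 = −54.40 eV.
The photon energy is |E_5 − E_2| = 45.70 eV.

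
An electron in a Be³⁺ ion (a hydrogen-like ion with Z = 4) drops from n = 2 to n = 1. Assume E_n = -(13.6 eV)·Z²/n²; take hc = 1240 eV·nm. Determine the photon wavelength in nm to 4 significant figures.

For Z = 4 the level energies scale as Z², so the effective Rydberg energy is 13.6 × 16 = 217.6 eV.
ΔE = 217.6 × (1/1² − 1/2²) = 217.6 × 0.7500 = 163.2 eV.
λ = hc/ΔE = 1240 / 163.2 = 7.598 nm.

7.598 nm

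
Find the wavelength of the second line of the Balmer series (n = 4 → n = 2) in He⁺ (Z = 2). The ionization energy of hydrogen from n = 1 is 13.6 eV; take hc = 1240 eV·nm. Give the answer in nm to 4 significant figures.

121.6 nm

The Balmer series terminates on n_f = 2; the second line has n_i = 2+2 = 4.
ΔE = 54.40 × (1/2² − 1/4²) = 10.20 eV.
λ = 1240 / 10.20 = 121.6 nm.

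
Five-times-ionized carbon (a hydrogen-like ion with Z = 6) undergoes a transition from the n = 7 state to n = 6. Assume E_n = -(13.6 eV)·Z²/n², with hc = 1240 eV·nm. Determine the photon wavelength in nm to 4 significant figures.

343.7 nm

For Z = 6 the level energies scale as Z², so the effective Rydberg energy is 13.6 × 36 = 489.6 eV.
ΔE = 489.6 × (1/6² − 1/7²) = 489.6 × 0.007370 = 3.608 eV.
λ = hc/ΔE = 1240 / 3.608 = 343.7 nm.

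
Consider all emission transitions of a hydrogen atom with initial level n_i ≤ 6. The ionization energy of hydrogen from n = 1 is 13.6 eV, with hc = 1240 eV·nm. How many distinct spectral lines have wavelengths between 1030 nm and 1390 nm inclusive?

Enumerate all n_i → n_f pairs with 1 ≤ n_f < n_i ≤ 6 and compute λ = 1240 / [13.6·1·(1/n_f² − 1/n_i²)].
Lines falling in [1030, 1390] nm: 6→3 (1094 nm), 5→3 (1282 nm).

2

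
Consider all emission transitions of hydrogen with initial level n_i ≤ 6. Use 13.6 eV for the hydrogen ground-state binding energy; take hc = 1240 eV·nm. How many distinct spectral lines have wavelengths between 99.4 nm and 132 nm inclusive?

2

Enumerate all n_i → n_f pairs with 1 ≤ n_f < n_i ≤ 6 and compute λ = 1240 / [13.6·1·(1/n_f² − 1/n_i²)].
Lines falling in [99.4, 132] nm: 3→1 (102.6 nm), 2→1 (121.6 nm).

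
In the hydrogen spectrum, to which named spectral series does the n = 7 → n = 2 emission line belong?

The series is set by the lower level: n_f = 2 is the Balmer series.

Balmer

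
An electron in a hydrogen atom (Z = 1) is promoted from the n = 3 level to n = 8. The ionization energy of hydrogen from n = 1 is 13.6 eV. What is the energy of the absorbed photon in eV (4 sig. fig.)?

1.299 eV

E_8 = −13.60/64 = −0.2125 eV and E_3 = −13.60/9 = −1.511 eV.
The photon energy is |E_8 − E_3| = 1.299 eV.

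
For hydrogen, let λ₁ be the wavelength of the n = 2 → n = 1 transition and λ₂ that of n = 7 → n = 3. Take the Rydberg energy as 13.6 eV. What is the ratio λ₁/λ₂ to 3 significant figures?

0.121

λ ∝ 1/ΔE ∝ 1/(1/n_f² − 1/n_i²), and the Z² and hc factors cancel in the ratio.
λ₁/λ₂ = (1/3² − 1/7²)/(1/1² − 1/2²) = 0.09070/0.7500 = 0.121.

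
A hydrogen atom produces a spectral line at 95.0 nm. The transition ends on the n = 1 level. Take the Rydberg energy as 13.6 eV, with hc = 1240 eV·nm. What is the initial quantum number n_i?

n_i = 5

The photon energy is ΔE = hc/λ = 1240 / 95.0 = 13.05 eV.
With Z = 1, ΔE = 13.60 × (1/n_f² − 1/n_i²), so 1/n_f² − 1/n_i² = 0.9598.
With n_f = 1: 1/n_i² = 1/1 − 0.9598 = 0.04025, so n_i ≈ 4.98.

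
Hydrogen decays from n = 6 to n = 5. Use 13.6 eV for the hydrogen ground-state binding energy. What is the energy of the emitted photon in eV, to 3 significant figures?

E_6 = −13.60/36 = −0.3778 eV and E_5 = −13.60/25 = −0.5440 eV.
The photon energy is |E_6 − E_5| = 0.166 eV.

0.166 eV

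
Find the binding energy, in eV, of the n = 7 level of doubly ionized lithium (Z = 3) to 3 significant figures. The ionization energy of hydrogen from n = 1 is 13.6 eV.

2.50 eV

E_n = −13.6 Z²/n² = −122.4/n² eV for Z = 3.
E_7 = −122.4/49 = −2.50 eV, so ionization (to E = 0) requires 2.50 eV.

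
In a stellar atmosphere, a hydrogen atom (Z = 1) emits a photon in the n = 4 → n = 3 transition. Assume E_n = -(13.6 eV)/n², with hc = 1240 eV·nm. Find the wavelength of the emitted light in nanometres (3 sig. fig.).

1880 nm

ΔE = 13.60 × (1/3² − 1/4²) = 13.60 × 0.04861 = 0.6611 eV.
λ = hc/ΔE = 1240 / 0.6611 = 1880 nm.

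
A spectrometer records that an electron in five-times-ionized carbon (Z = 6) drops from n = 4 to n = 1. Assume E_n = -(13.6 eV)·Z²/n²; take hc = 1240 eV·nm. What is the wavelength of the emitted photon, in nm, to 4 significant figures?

2.702 nm

For Z = 6 the level energies scale as Z², so the effective Rydberg energy is 13.6 × 36 = 489.6 eV.
ΔE = 489.6 × (1/1² − 1/4²) = 489.6 × 0.9375 = 459.0 eV.
λ = hc/ΔE = 1240 / 459.0 = 2.702 nm.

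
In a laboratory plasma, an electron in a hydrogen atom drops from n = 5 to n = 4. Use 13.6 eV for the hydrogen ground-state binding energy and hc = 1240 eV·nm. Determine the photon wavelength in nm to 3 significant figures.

ΔE = 13.60 × (1/4² − 1/5²) = 13.60 × 0.02250 = 0.3060 eV.
λ = hc/ΔE = 1240 / 0.3060 = 4050 nm.

4050 nm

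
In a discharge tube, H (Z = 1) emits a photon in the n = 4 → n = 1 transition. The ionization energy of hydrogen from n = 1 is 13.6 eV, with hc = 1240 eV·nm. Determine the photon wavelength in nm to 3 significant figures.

97.3 nm

ΔE = 13.60 × (1/1² − 1/4²) = 13.60 × 0.9375 = 12.75 eV.
λ = hc/ΔE = 1240 / 12.75 = 97.3 nm.
This line belongs to the Lyman series.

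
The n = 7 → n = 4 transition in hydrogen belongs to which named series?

Brackett

The series is set by the lower level: n_f = 4 is the Brackett series.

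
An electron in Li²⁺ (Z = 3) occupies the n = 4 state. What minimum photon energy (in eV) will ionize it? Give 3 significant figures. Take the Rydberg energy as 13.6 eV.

7.65 eV

E_n = −13.6 Z²/n² = −122.4/n² eV for Z = 3.
E_4 = −122.4/16 = −7.65 eV, so ionization (to E = 0) requires 7.65 eV.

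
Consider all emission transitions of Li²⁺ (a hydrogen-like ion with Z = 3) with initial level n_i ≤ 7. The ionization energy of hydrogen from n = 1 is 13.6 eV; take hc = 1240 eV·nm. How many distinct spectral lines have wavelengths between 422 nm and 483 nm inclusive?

1

Enumerate all n_i → n_f pairs with 1 ≤ n_f < n_i ≤ 7 and compute λ = 1240 / [13.6·9·(1/n_f² − 1/n_i²)].
Lines falling in [422, 483] nm: 5→4 (450.3 nm).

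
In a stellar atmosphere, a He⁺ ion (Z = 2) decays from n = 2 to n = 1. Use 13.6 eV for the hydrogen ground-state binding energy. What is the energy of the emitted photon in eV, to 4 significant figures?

The Bohr energies scale as Z², so for Z = 2: E_n = −54.40/n² eV.
E_2 = −54.40/4 = −13.60 eV and E_1 = −54.40/1 = −54.40 eV.
The photon energy is |E_2 − E_1| = 40.80 eV.

40.80 eV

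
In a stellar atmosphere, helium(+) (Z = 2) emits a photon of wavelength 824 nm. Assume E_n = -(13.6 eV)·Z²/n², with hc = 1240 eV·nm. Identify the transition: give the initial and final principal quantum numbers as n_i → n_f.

The photon energy is ΔE = hc/λ = 1240 / 824 = 1.505 eV.
With Z = 2, ΔE = 54.40 × (1/n_f² − 1/n_i²), so 1/n_f² − 1/n_i² = 0.02766.
Trying n_f = 5 gives 1/n_i² = 0.01234, i.e. n_i ≈ 9; this pair matches.

n_i = 9, n_f = 5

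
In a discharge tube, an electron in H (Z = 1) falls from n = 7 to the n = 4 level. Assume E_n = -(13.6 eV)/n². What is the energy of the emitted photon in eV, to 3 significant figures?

0.572 eV

E_7 = −13.60/49 = −0.2776 eV and E_4 = −13.60/16 = −0.8500 eV.
The photon energy is |E_7 − E_4| = 0.572 eV.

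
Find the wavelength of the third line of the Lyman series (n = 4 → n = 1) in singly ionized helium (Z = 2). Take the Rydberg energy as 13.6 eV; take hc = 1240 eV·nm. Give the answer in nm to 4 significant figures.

24.31 nm

The Lyman series terminates on n_f = 1; the third line has n_i = 1+3 = 4.
ΔE = 54.40 × (1/1² − 1/4²) = 51.00 eV.
λ = 1240 / 51.00 = 24.31 nm.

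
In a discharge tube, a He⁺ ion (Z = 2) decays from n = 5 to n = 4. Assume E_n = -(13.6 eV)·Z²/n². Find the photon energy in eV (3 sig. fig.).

1.22 eV

The Bohr energies scale as Z², so for Z = 2: E_n = −54.40/n² eV.
E_5 = −54.40/25 = −2.176 eV and E_4 = −54.40/16 = −3.400 eV.
The photon energy is |E_5 − E_4| = 1.22 eV.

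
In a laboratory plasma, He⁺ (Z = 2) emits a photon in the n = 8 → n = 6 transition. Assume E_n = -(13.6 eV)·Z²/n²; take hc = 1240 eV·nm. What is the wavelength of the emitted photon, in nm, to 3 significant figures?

1880 nm

For Z = 2 the level energies scale as Z², so the effective Rydberg energy is 13.6 × 4 = 54.40 eV.
ΔE = 54.40 × (1/6² − 1/8²) = 54.40 × 0.01215 = 0.6611 eV.
λ = hc/ΔE = 1240 / 0.6611 = 1880 nm.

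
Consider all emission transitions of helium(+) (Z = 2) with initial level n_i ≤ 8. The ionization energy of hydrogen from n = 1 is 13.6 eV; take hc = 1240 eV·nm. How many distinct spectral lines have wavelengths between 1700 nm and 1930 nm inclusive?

Enumerate all n_i → n_f pairs with 1 ≤ n_f < n_i ≤ 8 and compute λ = 1240 / [13.6·4·(1/n_f² − 1/n_i²)].
Lines falling in [1700, 1930] nm: 6→5 (1865 nm), 8→6 (1876 nm).

2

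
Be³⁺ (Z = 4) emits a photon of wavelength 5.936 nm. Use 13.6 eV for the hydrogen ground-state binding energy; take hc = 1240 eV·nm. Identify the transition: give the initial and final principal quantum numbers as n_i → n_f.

The photon energy is ΔE = hc/λ = 1240 / 5.936 = 208.9 eV.
With Z = 4, ΔE = 217.6 × (1/n_f² − 1/n_i²), so 1/n_f² − 1/n_i² = 0.9600.
Trying n_f = 1 gives 1/n_i² = 0.04001, i.e. n_i ≈ 5; this pair matches.

n_i = 5, n_f = 1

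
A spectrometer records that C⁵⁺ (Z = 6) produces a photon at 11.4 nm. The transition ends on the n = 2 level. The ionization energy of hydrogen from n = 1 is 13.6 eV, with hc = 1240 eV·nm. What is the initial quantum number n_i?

The photon energy is ΔE = hc/λ = 1240 / 11.4 = 108.8 eV.
With Z = 6, ΔE = 489.6 × (1/n_f² − 1/n_i²), so 1/n_f² − 1/n_i² = 0.2222.
With n_f = 2: 1/n_i² = 1/4 − 0.2222 = 0.02784, so n_i ≈ 5.99.

n_i = 6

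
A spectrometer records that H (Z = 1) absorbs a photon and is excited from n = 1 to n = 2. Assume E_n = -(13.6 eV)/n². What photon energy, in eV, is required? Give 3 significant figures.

E_2 = −13.60/4 = −3.400 eV and E_1 = −13.60/1 = −13.60 eV.
The photon energy is |E_2 − E_1| = 10.2 eV.

10.2 eV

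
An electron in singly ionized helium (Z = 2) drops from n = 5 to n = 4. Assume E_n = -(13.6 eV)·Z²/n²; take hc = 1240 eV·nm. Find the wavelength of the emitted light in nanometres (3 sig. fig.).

For Z = 2 the level energies scale as Z², so the effective Rydberg energy is 13.6 × 4 = 54.40 eV.
ΔE = 54.40 × (1/4² − 1/5²) = 54.40 × 0.02250 = 1.224 eV.
λ = hc/ΔE = 1240 / 1.224 = 1010 nm.

1010 nm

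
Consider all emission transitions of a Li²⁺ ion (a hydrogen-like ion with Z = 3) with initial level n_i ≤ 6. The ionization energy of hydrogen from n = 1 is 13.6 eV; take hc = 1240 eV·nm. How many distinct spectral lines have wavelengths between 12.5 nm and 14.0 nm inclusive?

1

Enumerate all n_i → n_f pairs with 1 ≤ n_f < n_i ≤ 6 and compute λ = 1240 / [13.6·9·(1/n_f² − 1/n_i²)].
Lines falling in [12.5, 14.0] nm: 2→1 (13.51 nm).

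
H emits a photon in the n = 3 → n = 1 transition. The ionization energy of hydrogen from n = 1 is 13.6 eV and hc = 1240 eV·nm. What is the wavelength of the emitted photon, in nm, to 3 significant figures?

103 nm

ΔE = 13.60 × (1/1² − 1/3²) = 13.60 × 0.8889 = 12.09 eV.
λ = hc/ΔE = 1240 / 12.09 = 103 nm.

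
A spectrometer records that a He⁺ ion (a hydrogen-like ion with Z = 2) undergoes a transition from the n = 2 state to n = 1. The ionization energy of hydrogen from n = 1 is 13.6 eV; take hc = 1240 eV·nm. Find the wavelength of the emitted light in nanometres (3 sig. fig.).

For Z = 2 the level energies scale as Z², so the effective Rydberg energy is 13.6 × 4 = 54.40 eV.
ΔE = 54.40 × (1/1² − 1/2²) = 54.40 × 0.7500 = 40.80 eV.
λ = hc/ΔE = 1240 / 40.80 = 30.4 nm.

30.4 nm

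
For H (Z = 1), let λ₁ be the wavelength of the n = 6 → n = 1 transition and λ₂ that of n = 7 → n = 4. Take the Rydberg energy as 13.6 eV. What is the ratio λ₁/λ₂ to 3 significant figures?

λ ∝ 1/ΔE ∝ 1/(1/n_f² − 1/n_i²), and the Z² and hc factors cancel in the ratio.
λ₁/λ₂ = (1/4² − 1/7²)/(1/1² − 1/6²) = 0.04209/0.9722 = 0.0433.

0.0433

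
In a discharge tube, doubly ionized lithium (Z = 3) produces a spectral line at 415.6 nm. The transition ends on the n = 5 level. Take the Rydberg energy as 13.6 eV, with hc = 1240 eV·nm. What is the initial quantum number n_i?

The photon energy is ΔE = hc/λ = 1240 / 415.6 = 2.984 eV.
With Z = 3, ΔE = 122.4 × (1/n_f² − 1/n_i²), so 1/n_f² − 1/n_i² = 0.02438.
With n_f = 5: 1/n_i² = 1/25 − 0.02438 = 0.01562, so n_i ≈ 8.00.

n_i = 8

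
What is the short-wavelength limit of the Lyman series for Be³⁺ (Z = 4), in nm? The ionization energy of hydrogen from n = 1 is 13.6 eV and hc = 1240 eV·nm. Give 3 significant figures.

The Lyman series has lower level n_f = 1; the series limit corresponds to n_i → ∞.
ΔE_max = 13.6 × 16 / 1² = 217.6 eV.
λ_min = 1240 / 217.6 = 5.70 nm.

5.70 nm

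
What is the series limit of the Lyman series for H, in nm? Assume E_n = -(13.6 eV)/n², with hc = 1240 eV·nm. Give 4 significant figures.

The Lyman series has lower level n_f = 1; the series limit corresponds to n_i → ∞.
ΔE_max = 13.6 × 1 / 1² = 13.60 eV.
λ_min = 1240 / 13.60 = 91.18 nm.

91.18 nm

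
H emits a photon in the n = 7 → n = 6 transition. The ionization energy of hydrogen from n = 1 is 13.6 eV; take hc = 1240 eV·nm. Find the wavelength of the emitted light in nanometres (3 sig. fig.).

ΔE = 13.60 × (1/6² − 1/7²) = 13.60 × 0.007370 = 0.1002 eV.
λ = hc/ΔE = 1240 / 0.1002 = 12400 nm.

12400 nm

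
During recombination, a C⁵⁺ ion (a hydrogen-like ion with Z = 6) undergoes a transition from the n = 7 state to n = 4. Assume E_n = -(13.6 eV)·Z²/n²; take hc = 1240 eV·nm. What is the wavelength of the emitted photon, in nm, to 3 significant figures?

For Z = 6 the level energies scale as Z², so the effective Rydberg energy is 13.6 × 36 = 489.6 eV.
ΔE = 489.6 × (1/4² − 1/7²) = 489.6 × 0.04209 = 20.61 eV.
λ = hc/ΔE = 1240 / 20.61 = 60.2 nm.

60.2 nm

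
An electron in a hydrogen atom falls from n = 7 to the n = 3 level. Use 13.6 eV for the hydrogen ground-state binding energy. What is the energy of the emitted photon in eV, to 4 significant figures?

E_7 = −13.60/49 = −0.2776 eV and E_3 = −13.60/9 = −1.511 eV.
The photon energy is |E_7 − E_3| = 1.234 eV.

1.234 eV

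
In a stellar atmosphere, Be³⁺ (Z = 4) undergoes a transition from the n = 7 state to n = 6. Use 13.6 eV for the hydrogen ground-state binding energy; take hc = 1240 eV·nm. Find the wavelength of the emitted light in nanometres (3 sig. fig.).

773 nm

For Z = 4 the level energies scale as Z², so the effective Rydberg energy is 13.6 × 16 = 217.6 eV.
ΔE = 217.6 × (1/6² − 1/7²) = 217.6 × 0.007370 = 1.604 eV.
λ = hc/ΔE = 1240 / 1.604 = 773 nm.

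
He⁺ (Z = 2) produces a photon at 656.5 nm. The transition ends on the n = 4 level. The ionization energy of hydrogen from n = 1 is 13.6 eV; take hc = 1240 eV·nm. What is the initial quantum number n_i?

n_i = 6

The photon energy is ΔE = hc/λ = 1240 / 656.5 = 1.889 eV.
With Z = 2, ΔE = 54.40 × (1/n_f² − 1/n_i²), so 1/n_f² − 1/n_i² = 0.03472.
With n_f = 4: 1/n_i² = 1/16 − 0.03472 = 0.02778, so n_i ≈ 6.00.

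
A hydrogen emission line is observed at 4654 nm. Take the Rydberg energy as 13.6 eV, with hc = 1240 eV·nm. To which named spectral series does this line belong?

ΔE = 1240/4654 = 0.2664 eV.
This matches 13.6 × (1/5² − 1/7²), so n_f = 5: the Pfund series.

Pfund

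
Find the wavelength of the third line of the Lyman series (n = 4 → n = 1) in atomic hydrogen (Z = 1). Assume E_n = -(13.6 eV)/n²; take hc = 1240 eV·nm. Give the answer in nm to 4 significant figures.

The Lyman series terminates on n_f = 1; the third line has n_i = 1+3 = 4.
ΔE = 13.60 × (1/1² − 1/4²) = 12.75 eV.
λ = 1240 / 12.75 = 97.25 nm.

97.25 nm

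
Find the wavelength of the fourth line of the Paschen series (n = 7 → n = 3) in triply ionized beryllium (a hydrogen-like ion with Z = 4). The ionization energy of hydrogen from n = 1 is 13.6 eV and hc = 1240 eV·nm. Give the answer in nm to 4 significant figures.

62.83 nm

The Paschen series terminates on n_f = 3; the fourth line has n_i = 3+4 = 7.
ΔE = 217.6 × (1/3² − 1/7²) = 19.74 eV.
λ = 1240 / 19.74 = 62.83 nm.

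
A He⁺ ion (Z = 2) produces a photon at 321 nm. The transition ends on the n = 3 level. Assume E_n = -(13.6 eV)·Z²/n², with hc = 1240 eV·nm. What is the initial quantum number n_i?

n_i = 5

The photon energy is ΔE = hc/λ = 1240 / 321 = 3.863 eV.
With Z = 2, ΔE = 54.40 × (1/n_f² − 1/n_i²), so 1/n_f² − 1/n_i² = 0.07101.
With n_f = 3: 1/n_i² = 1/9 − 0.07101 = 0.04010, so n_i ≈ 4.99.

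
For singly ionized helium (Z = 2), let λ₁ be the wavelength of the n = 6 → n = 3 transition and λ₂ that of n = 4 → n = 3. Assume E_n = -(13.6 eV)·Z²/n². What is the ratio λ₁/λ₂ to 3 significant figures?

λ ∝ 1/ΔE ∝ 1/(1/n_f² − 1/n_i²), and the Z² and hc factors cancel in the ratio.
λ₁/λ₂ = (1/3² − 1/4²)/(1/3² − 1/6²) = 0.04861/0.08333 = 0.583.

0.583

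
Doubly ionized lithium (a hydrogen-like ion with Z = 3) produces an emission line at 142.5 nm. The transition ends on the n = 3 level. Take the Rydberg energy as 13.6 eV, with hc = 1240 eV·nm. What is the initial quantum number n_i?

n_i = 5

The photon energy is ΔE = hc/λ = 1240 / 142.5 = 8.702 eV.
With Z = 3, ΔE = 122.4 × (1/n_f² − 1/n_i²), so 1/n_f² − 1/n_i² = 0.07109.
With n_f = 3: 1/n_i² = 1/9 − 0.07109 = 0.04002, so n_i ≈ 5.00.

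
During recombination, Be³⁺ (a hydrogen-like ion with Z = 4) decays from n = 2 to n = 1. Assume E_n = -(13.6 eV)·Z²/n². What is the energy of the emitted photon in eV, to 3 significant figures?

163 eV

The Bohr energies scale as Z², so for Z = 4: E_n = −217.6/n² eV.
E_2 = −217.6/4 = −54.40 eV and E_1 = −217.6/1 = −217.6 eV.
The photon energy is |E_2 − E_1| = 163 eV.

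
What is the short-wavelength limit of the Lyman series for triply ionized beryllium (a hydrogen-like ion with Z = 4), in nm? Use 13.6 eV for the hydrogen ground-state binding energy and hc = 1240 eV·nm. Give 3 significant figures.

5.70 nm

The Lyman series has lower level n_f = 1; the series limit corresponds to n_i → ∞.
ΔE_max = 13.6 × 16 / 1² = 217.6 eV.
λ_min = 1240 / 217.6 = 5.70 nm.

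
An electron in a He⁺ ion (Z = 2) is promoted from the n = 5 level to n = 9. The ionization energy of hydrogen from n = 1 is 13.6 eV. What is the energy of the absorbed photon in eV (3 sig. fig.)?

1.50 eV

The Bohr energies scale as Z², so for Z = 2: E_n = −54.40/n² eV.
E_9 = −54.40/81 = −0.6716 eV and E_5 = −54.40/25 = −2.176 eV.
The photon energy is |E_9 − E_5| = 1.50 eV.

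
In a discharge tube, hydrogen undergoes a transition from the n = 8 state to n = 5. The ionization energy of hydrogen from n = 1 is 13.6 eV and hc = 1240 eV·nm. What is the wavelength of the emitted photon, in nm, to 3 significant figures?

3740 nm

ΔE = 13.60 × (1/5² − 1/8²) = 13.60 × 0.02438 = 0.3315 eV.
λ = hc/ΔE = 1240 / 0.3315 = 3740 nm.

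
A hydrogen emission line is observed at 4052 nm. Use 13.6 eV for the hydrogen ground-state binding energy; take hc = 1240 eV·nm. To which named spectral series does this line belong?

Brackett

ΔE = 1240/4052 = 0.3060 eV.
This matches 13.6 × (1/4² − 1/5²), so n_f = 4: the Brackett series.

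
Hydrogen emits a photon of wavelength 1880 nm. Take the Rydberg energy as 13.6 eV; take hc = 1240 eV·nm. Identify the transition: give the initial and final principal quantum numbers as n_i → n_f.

The photon energy is ΔE = hc/λ = 1240 / 1880 = 0.6596 eV.
With Z = 1, ΔE = 13.60 × (1/n_f² − 1/n_i²), so 1/n_f² − 1/n_i² = 0.04850.
Trying n_f = 3 gives 1/n_i² = 0.06261, i.e. n_i ≈ 4; this pair matches.

n_i = 4, n_f = 3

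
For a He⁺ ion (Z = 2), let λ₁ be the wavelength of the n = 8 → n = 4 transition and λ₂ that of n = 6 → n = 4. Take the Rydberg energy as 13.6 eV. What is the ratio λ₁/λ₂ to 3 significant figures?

λ ∝ 1/ΔE ∝ 1/(1/n_f² − 1/n_i²), and the Z² and hc factors cancel in the ratio.
λ₁/λ₂ = (1/4² − 1/6²)/(1/4² − 1/8²) = 0.03472/0.04688 = 0.741.

0.741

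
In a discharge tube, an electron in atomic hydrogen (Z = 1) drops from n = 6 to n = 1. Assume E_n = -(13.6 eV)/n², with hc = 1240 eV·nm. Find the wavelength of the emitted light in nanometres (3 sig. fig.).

93.8 nm

ΔE = 13.60 × (1/1² − 1/6²) = 13.60 × 0.9722 = 13.22 eV.
λ = hc/ΔE = 1240 / 13.22 = 93.8 nm.
This line belongs to the Lyman series.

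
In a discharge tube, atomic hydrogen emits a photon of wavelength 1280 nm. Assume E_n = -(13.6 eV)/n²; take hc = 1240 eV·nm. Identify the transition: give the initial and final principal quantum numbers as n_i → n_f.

n_i = 5, n_f = 3

The photon energy is ΔE = hc/λ = 1240 / 1280 = 0.9688 eV.
With Z = 1, ΔE = 13.60 × (1/n_f² − 1/n_i²), so 1/n_f² − 1/n_i² = 0.07123.
Trying n_f = 3 gives 1/n_i² = 0.03988, i.e. n_i ≈ 5; this pair matches.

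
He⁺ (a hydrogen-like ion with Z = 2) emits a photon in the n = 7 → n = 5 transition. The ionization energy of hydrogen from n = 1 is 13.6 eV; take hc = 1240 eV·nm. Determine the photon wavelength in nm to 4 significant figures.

For Z = 2 the level energies scale as Z², so the effective Rydberg energy is 13.6 × 4 = 54.40 eV.
ΔE = 54.40 × (1/5² − 1/7²) = 54.40 × 0.01959 = 1.066 eV.
λ = hc/ΔE = 1240 / 1.066 = 1163 nm.

1163 nm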